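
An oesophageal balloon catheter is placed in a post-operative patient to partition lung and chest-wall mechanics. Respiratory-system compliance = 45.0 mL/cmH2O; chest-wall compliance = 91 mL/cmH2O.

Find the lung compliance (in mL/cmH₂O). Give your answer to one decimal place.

1/CL = 1/Crs − 1/Ccw.
1/CL = 1/45.0 − 1/91 = 0.01123.
CL = 89.047 mL/cmH2O.

89.0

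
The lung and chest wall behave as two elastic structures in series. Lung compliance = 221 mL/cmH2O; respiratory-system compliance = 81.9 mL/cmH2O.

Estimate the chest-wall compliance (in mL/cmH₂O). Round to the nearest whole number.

130

1/Ccw = 1/Crs − 1/CL.
1/Ccw = 1/81.9 − 1/221 = 0.007685.
Ccw = 130.12 mL/cmH2O.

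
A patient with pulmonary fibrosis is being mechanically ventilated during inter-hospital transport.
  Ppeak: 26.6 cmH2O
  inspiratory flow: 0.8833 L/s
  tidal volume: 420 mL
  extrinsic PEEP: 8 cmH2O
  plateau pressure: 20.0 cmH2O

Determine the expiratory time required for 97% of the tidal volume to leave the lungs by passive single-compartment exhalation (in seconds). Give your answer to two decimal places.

R = (PIP − Pplat)/V̇ = (26.6 − 20.0) / 0.8833 = 6.6/0.8833 = 7.472 cmH2O·s/L.
C = Vt/(Pplat − PEEP) = 420.0 / (20.0 − 8) = 420.0/12.0 = 35.0 mL/cmH2O.
τ = R × C = 7.472 × 0.035 L/cmH2O = 0.2615 s.
t = −τ·ln(1 − 0.97) = −0.2615·ln(0.03) = 0.917 s.

0.92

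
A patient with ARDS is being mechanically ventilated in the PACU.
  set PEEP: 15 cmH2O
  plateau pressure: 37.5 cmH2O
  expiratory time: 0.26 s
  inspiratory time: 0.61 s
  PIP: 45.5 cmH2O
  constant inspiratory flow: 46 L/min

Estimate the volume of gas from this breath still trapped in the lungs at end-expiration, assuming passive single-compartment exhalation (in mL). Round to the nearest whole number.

Flow: 46 L/min ÷ 60 = 0.7667 L/s.
Vt = flow × Ti = 0.7667 L/s × 0.61 s × 1000 mL/L = 467.69 mL.
R = (PIP − Pplat)/V̇ = (45.5 − 37.5) / 0.7667 = 8.0/0.7667 = 10.434 cmH2O·s/L.
C = Vt/(Pplat − PEEP) = 467.69 / (37.5 − 15) = 467.69/22.5 = 20.786 mL/cmH2O.
τ = R × C = 10.434 × 0.02079 L/cmH2O = 0.2169 s.
Fraction remaining = e^(−Te/τ) = e^(−0.26/0.2169) = 0.3016.
Trapped volume = 467.69 × 0.3016 = 141.06 mL.

141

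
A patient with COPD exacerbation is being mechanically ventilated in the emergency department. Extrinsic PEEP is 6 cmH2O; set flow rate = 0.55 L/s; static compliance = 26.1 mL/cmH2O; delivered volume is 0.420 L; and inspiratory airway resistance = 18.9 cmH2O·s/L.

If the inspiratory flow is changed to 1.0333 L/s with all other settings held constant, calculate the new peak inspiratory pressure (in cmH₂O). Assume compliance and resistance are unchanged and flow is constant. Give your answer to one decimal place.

41.6

PIP = Vt/C + R·V̇ + PEEP (constant-flow equation of motion).
Only the resistive term changes: ΔPIP = R × ΔV̇ = 18.9 × (1.0333 − 0.55) = 18.9 × 0.4833 = 9.134 cmH2O.
Original PIP = 420/26.1 + 18.9×0.55 + 6 = 32.487 cmH2O; new PIP = 32.487 + (9.134) = 41.621 cmH2O.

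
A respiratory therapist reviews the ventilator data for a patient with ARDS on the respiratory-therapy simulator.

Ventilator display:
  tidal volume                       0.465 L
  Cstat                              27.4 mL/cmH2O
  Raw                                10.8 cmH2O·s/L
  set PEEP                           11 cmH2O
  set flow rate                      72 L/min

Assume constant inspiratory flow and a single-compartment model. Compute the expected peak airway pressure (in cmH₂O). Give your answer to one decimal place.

40.9

Flow: 72 L/min ÷ 60 = 1.2 L/s.
Equation of motion (constant flow): PIP = Vt/C + R·V̇ + PEEP.
PIP = 465/27.4 + 10.8×1.2 + 11 = 16.971 + 12.96 + 11 = 40.931 cmH2O.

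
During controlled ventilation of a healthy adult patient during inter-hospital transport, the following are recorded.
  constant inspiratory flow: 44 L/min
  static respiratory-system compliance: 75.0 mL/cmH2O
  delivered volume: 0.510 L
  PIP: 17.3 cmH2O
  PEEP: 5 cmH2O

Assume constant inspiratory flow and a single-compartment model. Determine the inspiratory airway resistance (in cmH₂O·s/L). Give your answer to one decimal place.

Flow: 44 L/min ÷ 60 = 0.7333 L/s.
Equation of motion (constant flow): PIP = Vt/C + R·V̇ + PEEP.
R·V̇ = PIP − Vt/C − PEEP = 17.3 − 510/75.0 − 5 = 17.3 − 6.8 − 5 = 5.5 cmH2O.
R = 5.5 / 0.7333 = 7.5 cmH2O·s/L.

7.5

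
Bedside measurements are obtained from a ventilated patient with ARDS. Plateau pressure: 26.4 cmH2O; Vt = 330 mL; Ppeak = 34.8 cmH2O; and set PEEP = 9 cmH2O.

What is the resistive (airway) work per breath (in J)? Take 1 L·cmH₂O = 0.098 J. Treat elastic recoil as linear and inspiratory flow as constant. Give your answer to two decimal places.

With constant inspiratory flow the resistive pressure is constant at PIP − Pplat = 34.8 − 26.4 = 8.4 cmH2O, so resistive work = 8.4 × 0.330 = 2.772 L·cmH2O.
× 0.098 J/(L·cmH2O) → 0.2717 J.

0.27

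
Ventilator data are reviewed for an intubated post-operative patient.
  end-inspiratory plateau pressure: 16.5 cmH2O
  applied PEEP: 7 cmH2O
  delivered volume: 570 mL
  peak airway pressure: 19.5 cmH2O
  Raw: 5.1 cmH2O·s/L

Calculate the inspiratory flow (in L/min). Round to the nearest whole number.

flow = (PIP − Pplat) / Raw = (19.5 − 16.5) / 5.1 = 0.5882 L/s × 60 = 35.292 L/min.

35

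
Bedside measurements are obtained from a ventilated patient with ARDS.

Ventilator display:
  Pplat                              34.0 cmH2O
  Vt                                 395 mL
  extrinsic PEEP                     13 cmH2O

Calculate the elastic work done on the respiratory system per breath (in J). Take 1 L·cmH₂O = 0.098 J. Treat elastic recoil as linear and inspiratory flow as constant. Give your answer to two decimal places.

Elastic work ≈ ½ × (Pplat − PEEP) × Vt = 0.5 × (34.0 − 13) × 0.395 L = 0.5 × 21.0 × 0.395 = 4.148 L·cmH2O.
× 0.098 J/(L·cmH2O) → 0.4065 J.

0.41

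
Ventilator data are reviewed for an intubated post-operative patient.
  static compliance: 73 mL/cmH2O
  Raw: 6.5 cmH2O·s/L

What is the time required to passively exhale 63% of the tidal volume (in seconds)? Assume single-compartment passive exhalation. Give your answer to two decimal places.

0.47

τ = R × C = 6.5 × 73 mL/cmH2O = 6.5 × 0.073 L/cmH2O = 0.4745 s.
Exhaled fraction f = 1 − e^(−t/τ) → t = −τ·ln(1 − f) = −0.4745·ln(0.37) = 0.4718 s.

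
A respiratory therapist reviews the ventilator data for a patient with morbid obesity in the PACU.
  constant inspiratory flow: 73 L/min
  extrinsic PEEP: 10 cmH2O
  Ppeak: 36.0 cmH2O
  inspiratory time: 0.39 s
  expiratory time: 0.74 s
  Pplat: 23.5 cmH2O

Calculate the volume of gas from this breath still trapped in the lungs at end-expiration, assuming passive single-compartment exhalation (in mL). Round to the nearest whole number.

61

Flow: 73 L/min ÷ 60 = 1.2167 L/s.
Vt = flow × Ti = 1.2167 L/s × 0.39 s × 1000 mL/L = 474.51 mL.
R = (PIP − Pplat)/V̇ = (36.0 − 23.5) / 1.2167 = 12.5/1.2167 = 10.274 cmH2O·s/L.
C = Vt/(Pplat − PEEP) = 474.51 / (23.5 − 10) = 474.51/13.5 = 35.149 mL/cmH2O.
τ = R × C = 10.274 × 0.03515 L/cmH2O = 0.3611 s.
Fraction remaining = e^(−Te/τ) = e^(−0.74/0.3611) = 0.1288.
Trapped volume = 474.51 × 0.1288 = 61.117 mL.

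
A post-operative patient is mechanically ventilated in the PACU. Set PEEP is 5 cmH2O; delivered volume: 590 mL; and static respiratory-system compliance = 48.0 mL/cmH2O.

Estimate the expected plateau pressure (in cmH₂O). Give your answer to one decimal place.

17.3

Pplat = PEEP + Vt / Cstat = 5 + 590 / 48.0 = 5 + 12.292 = 17.292 cmH2O.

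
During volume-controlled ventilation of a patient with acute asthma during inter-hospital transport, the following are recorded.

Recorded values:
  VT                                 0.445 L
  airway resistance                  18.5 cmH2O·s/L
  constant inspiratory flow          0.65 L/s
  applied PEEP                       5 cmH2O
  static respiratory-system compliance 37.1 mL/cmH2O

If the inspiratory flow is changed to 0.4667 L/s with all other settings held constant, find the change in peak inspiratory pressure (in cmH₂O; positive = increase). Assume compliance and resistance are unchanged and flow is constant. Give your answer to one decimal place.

-3.4

PIP = Vt/C + R·V̇ + PEEP (constant-flow equation of motion).
Only the resistive term changes: ΔPIP = R × ΔV̇ = 18.5 × (0.4667 − 0.65) = 18.5 × -0.1833 = -3.391 cmH2O.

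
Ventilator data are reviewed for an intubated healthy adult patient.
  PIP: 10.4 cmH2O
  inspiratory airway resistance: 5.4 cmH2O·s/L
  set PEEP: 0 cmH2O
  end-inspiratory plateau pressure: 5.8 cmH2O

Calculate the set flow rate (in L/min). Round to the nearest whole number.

51

flow = (PIP − Pplat) / Raw = (10.4 − 5.8) / 5.4 = 0.8519 L/s × 60 = 51.114 L/min.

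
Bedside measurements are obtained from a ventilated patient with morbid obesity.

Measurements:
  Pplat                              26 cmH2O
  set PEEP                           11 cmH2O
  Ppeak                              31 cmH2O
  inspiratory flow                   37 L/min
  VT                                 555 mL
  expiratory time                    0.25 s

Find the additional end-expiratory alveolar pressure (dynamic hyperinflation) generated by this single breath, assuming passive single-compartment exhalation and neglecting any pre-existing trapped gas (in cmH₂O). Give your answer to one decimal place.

6.5

Flow: 37 L/min ÷ 60 = 0.6167 L/s.
R = (PIP − Pplat)/V̇ = (31 − 26) / 0.6167 = 5.0/0.6167 = 8.108 cmH2O·s/L.
C = Vt/(Pplat − PEEP) = 555.0 / (26 − 11) = 555.0/15.0 = 37.0 mL/cmH2O.
τ = R × C = 8.108 × 0.037 L/cmH2O = 0.3 s.
Fraction remaining = e^(−Te/τ) = e^(−0.25/0.3) = 0.4346; trapped volume = 555.0 × 0.4346 = 241.2 mL.
Additional alveolar pressure from trapping ≈ V_trapped / C = 241.2 / 37.0 = 6.519 cmH2O.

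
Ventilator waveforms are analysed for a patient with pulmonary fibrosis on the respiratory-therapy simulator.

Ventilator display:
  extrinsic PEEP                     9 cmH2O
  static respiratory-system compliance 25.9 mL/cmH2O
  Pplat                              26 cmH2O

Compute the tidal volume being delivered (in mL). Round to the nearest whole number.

Vt = Cstat × (Pplat − PEEP) = 25.9 × (26 − 9) = 25.9 × 17.0 = 440.3 mL.

440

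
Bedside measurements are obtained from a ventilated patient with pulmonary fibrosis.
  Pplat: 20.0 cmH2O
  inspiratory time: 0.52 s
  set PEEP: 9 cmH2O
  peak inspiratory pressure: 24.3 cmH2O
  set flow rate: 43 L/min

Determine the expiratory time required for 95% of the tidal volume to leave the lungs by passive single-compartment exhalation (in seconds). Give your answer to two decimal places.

0.61

Flow: 43 L/min ÷ 60 = 0.7167 L/s.
Vt = flow × Ti = 0.7167 L/s × 0.52 s × 1000 mL/L = 372.68 mL.
R = (PIP − Pplat)/V̇ = (24.3 − 20.0) / 0.7167 = 4.3/0.7167 = 6.0 cmH2O·s/L.
C = Vt/(Pplat − PEEP) = 372.68 / (20.0 − 9) = 372.68/11.0 = 33.88 mL/cmH2O.
τ = R × C = 6.0 × 0.03388 L/cmH2O = 0.2033 s.
t = −τ·ln(1 − 0.95) = −0.2033·ln(0.05) = 0.609 s.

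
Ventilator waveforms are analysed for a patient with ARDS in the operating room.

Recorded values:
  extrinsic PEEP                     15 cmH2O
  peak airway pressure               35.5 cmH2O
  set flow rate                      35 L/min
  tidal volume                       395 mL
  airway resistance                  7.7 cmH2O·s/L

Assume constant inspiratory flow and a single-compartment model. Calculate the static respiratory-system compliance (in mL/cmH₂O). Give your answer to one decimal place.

24.7

Flow: 35 L/min ÷ 60 = 0.5833 L/s.
Equation of motion (constant flow): PIP = Vt/C + R·V̇ + PEEP.
Vt/C = PIP − R·V̇ − PEEP = 35.5 − 7.7×0.5833 − 15 = 35.5 − 4.491 − 15 = 16.009 cmH2O.
C = Vt / 16.009 = 395 / 16.009 = 24.674 mL/cmH2O.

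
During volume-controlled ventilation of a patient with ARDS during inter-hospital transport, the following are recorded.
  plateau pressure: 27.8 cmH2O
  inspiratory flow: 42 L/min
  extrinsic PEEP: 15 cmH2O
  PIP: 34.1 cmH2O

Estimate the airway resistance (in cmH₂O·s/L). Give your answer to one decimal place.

9.0

Flow: 42 L/min ÷ 60 = 0.7 L/s.
Raw = (PIP − Pplat) / flow = (34.1 − 27.8) / 0.7 = 6.3 / 0.7 = 9.0 cmH2O·s/L.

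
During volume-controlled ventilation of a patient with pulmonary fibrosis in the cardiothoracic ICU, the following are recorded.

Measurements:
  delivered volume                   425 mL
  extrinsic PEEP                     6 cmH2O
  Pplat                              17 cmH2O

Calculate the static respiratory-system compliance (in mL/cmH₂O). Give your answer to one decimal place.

Cstat = Vt / (Pplat − PEEP) = 425 / (17 − 6) = 425 / 11.0 = 38.636 mL/cmH2O.

38.6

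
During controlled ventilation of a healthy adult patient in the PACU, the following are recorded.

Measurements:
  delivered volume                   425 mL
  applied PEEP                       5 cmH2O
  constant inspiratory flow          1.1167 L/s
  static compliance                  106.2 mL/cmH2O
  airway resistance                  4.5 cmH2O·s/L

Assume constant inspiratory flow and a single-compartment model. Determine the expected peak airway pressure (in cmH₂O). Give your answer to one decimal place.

14.0

Equation of motion (constant flow): PIP = Vt/C + R·V̇ + PEEP.
PIP = 425/106.2 + 4.5×1.1167 + 5 = 4.002 + 5.025 + 5 = 14.027 cmH2O.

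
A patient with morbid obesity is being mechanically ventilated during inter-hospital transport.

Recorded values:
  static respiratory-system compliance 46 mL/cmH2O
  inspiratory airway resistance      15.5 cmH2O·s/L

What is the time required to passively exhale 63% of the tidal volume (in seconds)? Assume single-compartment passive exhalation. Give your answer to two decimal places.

0.71

τ = R × C = 15.5 × 46 mL/cmH2O = 15.5 × 0.046 L/cmH2O = 0.713 s.
Exhaled fraction f = 1 − e^(−t/τ) → t = −τ·ln(1 − f) = −0.713·ln(0.37) = 0.7089 s.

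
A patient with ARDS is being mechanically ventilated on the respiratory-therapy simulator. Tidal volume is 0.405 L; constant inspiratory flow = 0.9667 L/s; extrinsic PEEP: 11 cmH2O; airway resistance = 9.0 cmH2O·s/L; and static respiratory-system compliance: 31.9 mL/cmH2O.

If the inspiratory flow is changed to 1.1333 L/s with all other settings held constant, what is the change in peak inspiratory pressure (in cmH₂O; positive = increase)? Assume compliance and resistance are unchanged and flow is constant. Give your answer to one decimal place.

1.5

PIP = Vt/C + R·V̇ + PEEP (constant-flow equation of motion).
Only the resistive term changes: ΔPIP = R × ΔV̇ = 9.0 × (1.1333 − 0.9667) = 9.0 × 0.1666 = 1.499 cmH2O.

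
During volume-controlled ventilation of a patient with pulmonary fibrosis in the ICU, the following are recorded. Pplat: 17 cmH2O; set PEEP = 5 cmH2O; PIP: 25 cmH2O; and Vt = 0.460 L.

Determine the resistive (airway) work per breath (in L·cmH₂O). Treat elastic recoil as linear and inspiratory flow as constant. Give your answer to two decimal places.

3.68

With constant inspiratory flow the resistive pressure is constant at PIP − Pplat = 25 − 17 = 8.0 cmH2O, so resistive work = 8.0 × 0.460 = 3.68 L·cmH2O.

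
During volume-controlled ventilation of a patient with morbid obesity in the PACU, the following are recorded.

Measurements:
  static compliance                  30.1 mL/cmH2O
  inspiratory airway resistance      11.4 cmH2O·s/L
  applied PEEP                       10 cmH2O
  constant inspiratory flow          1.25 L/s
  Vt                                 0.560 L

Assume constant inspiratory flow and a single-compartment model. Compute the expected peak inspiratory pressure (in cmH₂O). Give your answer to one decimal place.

42.9

Equation of motion (constant flow): PIP = Vt/C + R·V̇ + PEEP.
PIP = 560/30.1 + 11.4×1.25 + 10 = 18.605 + 14.25 + 10 = 42.855 cmH2O.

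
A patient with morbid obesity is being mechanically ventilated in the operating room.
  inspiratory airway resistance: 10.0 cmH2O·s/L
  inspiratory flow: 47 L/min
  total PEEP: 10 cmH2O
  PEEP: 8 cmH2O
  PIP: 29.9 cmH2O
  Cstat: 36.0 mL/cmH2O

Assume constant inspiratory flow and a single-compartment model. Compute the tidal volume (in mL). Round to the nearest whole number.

434

Flow: 47 L/min ÷ 60 = 0.7833 L/s.
Total PEEP = 10 cmH2O (set 8 + intrinsic 2); this is the baseline alveolar pressure.
Equation of motion (constant flow): PIP = Vt/C + R·V̇ + PEEP.
Vt/C = PIP − R·V̇ − PEEP = 29.9 − 7.833 − 10 = 12.067 cmH2O.
Vt = C × 12.067 = 36.0 × 12.067 = 434.41 mL.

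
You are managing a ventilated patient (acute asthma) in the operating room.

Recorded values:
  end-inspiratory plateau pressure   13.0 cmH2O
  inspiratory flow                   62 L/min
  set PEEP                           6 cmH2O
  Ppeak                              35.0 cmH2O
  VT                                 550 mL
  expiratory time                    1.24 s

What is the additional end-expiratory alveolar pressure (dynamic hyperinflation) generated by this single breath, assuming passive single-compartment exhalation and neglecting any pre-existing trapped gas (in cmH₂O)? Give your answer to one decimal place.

Flow: 62 L/min ÷ 60 = 1.0333 L/s.
R = (PIP − Pplat)/V̇ = (35.0 − 13.0) / 1.0333 = 22.0/1.0333 = 21.291 cmH2O·s/L.
C = Vt/(Pplat − PEEP) = 550.0 / (13.0 − 6) = 550.0/7.0 = 78.571 mL/cmH2O.
τ = R × C = 21.291 × 0.07857 L/cmH2O = 1.673 s.
Fraction remaining = e^(−Te/τ) = e^(−1.24/1.673) = 0.4765; trapped volume = 550.0 × 0.4765 = 262.08 mL.
Additional alveolar pressure from trapping ≈ V_trapped / C = 262.08 / 78.571 = 3.336 cmH2O.

3.3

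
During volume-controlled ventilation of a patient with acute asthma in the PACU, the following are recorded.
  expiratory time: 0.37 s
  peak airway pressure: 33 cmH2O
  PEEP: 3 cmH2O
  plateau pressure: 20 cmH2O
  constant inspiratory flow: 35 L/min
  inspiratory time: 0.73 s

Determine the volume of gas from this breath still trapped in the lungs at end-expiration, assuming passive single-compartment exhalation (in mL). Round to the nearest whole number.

219

Flow: 35 L/min ÷ 60 = 0.5833 L/s.
Vt = flow × Ti = 0.5833 L/s × 0.73 s × 1000 mL/L = 425.81 mL.
R = (PIP − Pplat)/V̇ = (33 − 20) / 0.5833 = 13.0/0.5833 = 22.287 cmH2O·s/L.
C = Vt/(Pplat − PEEP) = 425.81 / (20 − 3) = 425.81/17.0 = 25.048 mL/cmH2O.
τ = R × C = 22.287 × 0.02505 L/cmH2O = 0.5583 s.
Fraction remaining = e^(−Te/τ) = e^(−0.37/0.5583) = 0.5154.
Trapped volume = 425.81 × 0.5154 = 219.46 mL.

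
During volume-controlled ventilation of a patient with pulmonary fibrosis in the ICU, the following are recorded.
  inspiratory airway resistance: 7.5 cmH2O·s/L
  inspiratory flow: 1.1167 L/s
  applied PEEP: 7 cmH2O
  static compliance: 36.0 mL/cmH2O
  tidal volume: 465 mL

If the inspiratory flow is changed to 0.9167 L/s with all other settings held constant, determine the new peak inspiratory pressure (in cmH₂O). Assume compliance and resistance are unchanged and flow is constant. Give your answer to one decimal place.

26.8

PIP = Vt/C + R·V̇ + PEEP (constant-flow equation of motion).
Only the resistive term changes: ΔPIP = R × ΔV̇ = 7.5 × (0.9167 − 1.1167) = 7.5 × -0.2 = -1.5 cmH2O.
Original PIP = 465/36.0 + 7.5×1.1167 + 7 = 28.292 cmH2O; new PIP = 28.292 + (-1.5) = 26.792 cmH2O.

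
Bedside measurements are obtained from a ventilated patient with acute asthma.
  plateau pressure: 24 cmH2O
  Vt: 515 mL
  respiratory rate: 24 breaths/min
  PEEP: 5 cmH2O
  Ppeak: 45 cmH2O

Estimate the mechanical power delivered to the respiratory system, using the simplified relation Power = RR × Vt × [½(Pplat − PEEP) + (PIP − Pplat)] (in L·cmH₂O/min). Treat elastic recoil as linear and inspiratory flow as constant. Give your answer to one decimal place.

377.0

Per-breath work = Vt × [½(Pplat−PEEP) + (PIP−Pplat)] = 0.515 × [0.5×19.0 + 21.0] = 0.515 × 30.5 = 15.708 L·cmH2O.
Power = 24 × 15.708 = 376.99 L·cmH2O/min.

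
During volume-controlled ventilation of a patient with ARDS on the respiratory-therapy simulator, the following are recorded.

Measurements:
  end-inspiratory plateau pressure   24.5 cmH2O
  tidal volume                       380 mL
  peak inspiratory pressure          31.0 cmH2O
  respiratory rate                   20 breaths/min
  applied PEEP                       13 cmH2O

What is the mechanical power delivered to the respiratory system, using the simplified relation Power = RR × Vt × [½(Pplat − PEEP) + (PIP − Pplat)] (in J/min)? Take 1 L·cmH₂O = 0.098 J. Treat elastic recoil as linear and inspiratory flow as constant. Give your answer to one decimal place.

9.1

Per-breath work = Vt × [½(Pplat−PEEP) + (PIP−Pplat)] = 0.380 × [0.5×11.5 + 6.5] = 0.380 × 12.25 = 4.655 L·cmH2O.
Power = 20 × 4.655 = 93.1 L·cmH2O/min.
× 0.098 J/(L·cmH2O) → 9.124 J/min.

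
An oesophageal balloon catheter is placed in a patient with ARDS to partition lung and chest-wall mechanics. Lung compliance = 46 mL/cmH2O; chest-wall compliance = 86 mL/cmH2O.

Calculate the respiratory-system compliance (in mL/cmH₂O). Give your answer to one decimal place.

Lung and chest wall are elastances in series: 1/Crs = 1/CL + 1/Ccw.
1/Crs = 1/46 + 1/86 = 0.03337.
Crs = 29.967 mL/cmH2O.

30.0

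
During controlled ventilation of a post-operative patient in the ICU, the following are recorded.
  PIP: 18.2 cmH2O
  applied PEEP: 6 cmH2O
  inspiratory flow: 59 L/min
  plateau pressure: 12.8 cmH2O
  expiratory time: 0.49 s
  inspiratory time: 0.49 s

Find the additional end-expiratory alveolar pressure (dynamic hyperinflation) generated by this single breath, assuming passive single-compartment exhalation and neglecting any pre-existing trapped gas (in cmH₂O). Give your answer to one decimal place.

1.9

Flow: 59 L/min ÷ 60 = 0.9833 L/s.
Vt = flow × Ti = 0.9833 L/s × 0.49 s × 1000 mL/L = 481.82 mL.
R = (PIP − Pplat)/V̇ = (18.2 − 12.8) / 0.9833 = 5.4/0.9833 = 5.492 cmH2O·s/L.
C = Vt/(Pplat − PEEP) = 481.82 / (12.8 − 6) = 481.82/6.8 = 70.856 mL/cmH2O.
τ = R × C = 5.492 × 0.07086 L/cmH2O = 0.3892 s.
Fraction remaining = e^(−Te/τ) = e^(−0.49/0.3892) = 0.2839; trapped volume = 481.82 × 0.2839 = 136.79 mL.
Additional alveolar pressure from trapping ≈ V_trapped / C = 136.79 / 70.856 = 1.931 cmH2O.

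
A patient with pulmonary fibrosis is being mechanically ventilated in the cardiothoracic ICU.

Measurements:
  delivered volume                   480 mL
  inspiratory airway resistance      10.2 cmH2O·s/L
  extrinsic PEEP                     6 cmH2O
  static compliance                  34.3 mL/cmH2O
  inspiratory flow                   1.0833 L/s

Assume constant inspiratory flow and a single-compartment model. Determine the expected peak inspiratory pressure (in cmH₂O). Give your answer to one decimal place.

Equation of motion (constant flow): PIP = Vt/C + R·V̇ + PEEP.
PIP = 480/34.3 + 10.2×1.0833 + 6 = 13.994 + 11.05 + 6 = 31.044 cmH2O.

31.0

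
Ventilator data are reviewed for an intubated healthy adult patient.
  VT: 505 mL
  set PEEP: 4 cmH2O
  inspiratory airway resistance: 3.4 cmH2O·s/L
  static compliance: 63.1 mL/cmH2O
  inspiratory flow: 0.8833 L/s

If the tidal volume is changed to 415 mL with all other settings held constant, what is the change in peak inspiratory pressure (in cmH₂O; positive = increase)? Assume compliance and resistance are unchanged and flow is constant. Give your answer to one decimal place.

-1.4

PIP = Vt/C + R·V̇ + PEEP (constant-flow equation of motion).
Only the elastic term changes: ΔPIP = ΔVt / C = (415 − 505) / 63.1 = -1.426 cmH2O.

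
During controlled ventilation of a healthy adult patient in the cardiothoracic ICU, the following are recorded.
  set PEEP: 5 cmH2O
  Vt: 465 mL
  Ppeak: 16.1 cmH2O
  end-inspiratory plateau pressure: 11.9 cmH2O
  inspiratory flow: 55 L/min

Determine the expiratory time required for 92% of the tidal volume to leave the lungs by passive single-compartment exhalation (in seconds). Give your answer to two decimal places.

Flow: 55 L/min ÷ 60 = 0.9167 L/s.
R = (PIP − Pplat)/V̇ = (16.1 − 11.9) / 0.9167 = 4.2/0.9167 = 4.582 cmH2O·s/L.
C = Vt/(Pplat − PEEP) = 465.0 / (11.9 − 5) = 465.0/6.9 = 67.391 mL/cmH2O.
τ = R × C = 4.582 × 0.06739 L/cmH2O = 0.3088 s.
t = −τ·ln(1 − 0.92) = −0.3088·ln(0.08) = 0.7799 s.

0.78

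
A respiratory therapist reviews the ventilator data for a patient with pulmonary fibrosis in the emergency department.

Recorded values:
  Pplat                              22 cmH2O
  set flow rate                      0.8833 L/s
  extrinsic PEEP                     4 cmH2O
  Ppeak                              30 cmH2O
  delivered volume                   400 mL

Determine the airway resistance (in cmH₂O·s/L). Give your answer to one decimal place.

9.1

Raw = (PIP − Pplat) / flow = (30 − 22) / 0.8833 = 8.0 / 0.8833 = 9.057 cmH2O·s/L.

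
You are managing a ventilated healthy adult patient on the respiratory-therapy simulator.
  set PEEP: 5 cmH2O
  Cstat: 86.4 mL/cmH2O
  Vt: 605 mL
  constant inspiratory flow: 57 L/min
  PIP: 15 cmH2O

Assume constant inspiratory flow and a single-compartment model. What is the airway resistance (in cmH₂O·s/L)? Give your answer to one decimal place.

3.2

Flow: 57 L/min ÷ 60 = 0.95 L/s.
Equation of motion (constant flow): PIP = Vt/C + R·V̇ + PEEP.
R·V̇ = PIP − Vt/C − PEEP = 15 − 605/86.4 − 5 = 15 − 7.002 − 5 = 2.998 cmH2O.
R = 2.998 / 0.95 = 3.156 cmH2O·s/L.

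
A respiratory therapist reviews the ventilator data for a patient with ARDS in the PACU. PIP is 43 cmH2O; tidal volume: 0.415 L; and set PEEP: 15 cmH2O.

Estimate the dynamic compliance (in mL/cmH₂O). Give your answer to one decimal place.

14.8

Dynamic compliance = Vt / (PIP − PEEP) = 415 / (43 − 15) = 415 / 28.0 = 14.821 mL/cmH2O.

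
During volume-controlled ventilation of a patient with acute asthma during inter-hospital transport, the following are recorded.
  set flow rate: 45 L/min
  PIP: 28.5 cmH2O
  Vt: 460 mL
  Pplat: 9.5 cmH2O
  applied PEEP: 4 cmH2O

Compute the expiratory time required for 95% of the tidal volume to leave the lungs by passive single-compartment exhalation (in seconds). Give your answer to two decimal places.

6.35

Flow: 45 L/min ÷ 60 = 0.75 L/s.
R = (PIP − Pplat)/V̇ = (28.5 − 9.5) / 0.75 = 19.0/0.75 = 25.333 cmH2O·s/L.
C = Vt/(Pplat − PEEP) = 460.0 / (9.5 − 4) = 460.0/5.5 = 83.636 mL/cmH2O.
τ = R × C = 25.333 × 0.08364 L/cmH2O = 2.119 s.
t = −τ·ln(1 − 0.95) = −2.119·ln(0.05) = 6.348 s.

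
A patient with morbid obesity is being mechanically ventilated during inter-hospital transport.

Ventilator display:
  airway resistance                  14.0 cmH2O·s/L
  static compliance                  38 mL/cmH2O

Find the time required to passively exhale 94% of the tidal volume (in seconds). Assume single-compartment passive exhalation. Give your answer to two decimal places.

1.50

τ = R × C = 14.0 × 38 mL/cmH2O = 14.0 × 0.038 L/cmH2O = 0.532 s.
Exhaled fraction f = 1 − e^(−t/τ) → t = −τ·ln(1 − f) = −0.532·ln(0.06) = 1.497 s.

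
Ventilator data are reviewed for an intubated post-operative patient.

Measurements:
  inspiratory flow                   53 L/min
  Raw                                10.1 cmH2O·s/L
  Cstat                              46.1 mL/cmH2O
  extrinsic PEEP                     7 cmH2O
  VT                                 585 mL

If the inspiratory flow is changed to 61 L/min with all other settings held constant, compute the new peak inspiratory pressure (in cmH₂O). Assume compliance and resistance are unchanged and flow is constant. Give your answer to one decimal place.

Flow: 53 L/min ÷ 60 = 0.8833 L/s.
New flow: 61 L/min ÷ 60 = 1.0167 L/s.
PIP = Vt/C + R·V̇ + PEEP (constant-flow equation of motion).
Only the resistive term changes: ΔPIP = R × ΔV̇ = 10.1 × (1.0167 − 0.8833) = 10.1 × 0.1334 = 1.347 cmH2O.
Original PIP = 585/46.1 + 10.1×0.8833 + 7 = 28.611 cmH2O; new PIP = 28.611 + (1.347) = 29.958 cmH2O.

30.0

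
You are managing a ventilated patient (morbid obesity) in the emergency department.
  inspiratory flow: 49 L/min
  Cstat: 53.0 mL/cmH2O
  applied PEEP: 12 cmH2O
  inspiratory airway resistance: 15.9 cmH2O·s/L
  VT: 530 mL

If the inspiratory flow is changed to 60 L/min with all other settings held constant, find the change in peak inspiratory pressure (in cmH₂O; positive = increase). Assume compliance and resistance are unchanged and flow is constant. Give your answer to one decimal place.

Flow: 49 L/min ÷ 60 = 0.8167 L/s.
New flow: 60 L/min ÷ 60 = 1 L/s.
PIP = Vt/C + R·V̇ + PEEP (constant-flow equation of motion).
Only the resistive term changes: ΔPIP = R × ΔV̇ = 15.9 × (1 − 0.8167) = 15.9 × 0.1833 = 2.914 cmH2O.

2.9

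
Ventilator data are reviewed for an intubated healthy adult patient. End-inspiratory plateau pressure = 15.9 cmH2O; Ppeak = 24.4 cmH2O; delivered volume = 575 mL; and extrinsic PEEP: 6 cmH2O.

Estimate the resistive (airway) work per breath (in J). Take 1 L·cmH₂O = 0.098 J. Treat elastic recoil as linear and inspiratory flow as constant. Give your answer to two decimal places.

With constant inspiratory flow the resistive pressure is constant at PIP − Pplat = 24.4 − 15.9 = 8.5 cmH2O, so resistive work = 8.5 × 0.575 = 4.888 L·cmH2O.
× 0.098 J/(L·cmH2O) → 0.479 J.

0.48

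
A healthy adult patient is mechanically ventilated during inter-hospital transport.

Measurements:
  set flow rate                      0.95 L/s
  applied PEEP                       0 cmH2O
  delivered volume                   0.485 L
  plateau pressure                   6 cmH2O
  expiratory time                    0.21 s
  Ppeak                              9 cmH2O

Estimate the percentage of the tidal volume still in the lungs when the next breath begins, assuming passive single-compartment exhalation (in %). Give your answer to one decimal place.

43.9

R = (PIP − Pplat)/V̇ = (9 − 6) / 0.95 = 3.0/0.95 = 3.158 cmH2O·s/L.
C = Vt/(Pplat − PEEP) = 485.0 / (6 − 0) = 485.0/6.0 = 80.833 mL/cmH2O.
τ = R × C = 3.158 × 0.08083 L/cmH2O = 0.2553 s.
Fraction remaining at end-expiration = e^(−Te/τ) = e^(−0.21/0.2553) = 0.4393 → 43.93%.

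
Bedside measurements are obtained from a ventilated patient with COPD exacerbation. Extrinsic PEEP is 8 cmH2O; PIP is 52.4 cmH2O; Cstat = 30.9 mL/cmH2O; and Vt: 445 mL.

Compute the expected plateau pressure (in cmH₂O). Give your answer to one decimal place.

Pplat = PEEP + Vt / Cstat = 8 + 445 / 30.9 = 8 + 14.401 = 22.401 cmH2O.

22.4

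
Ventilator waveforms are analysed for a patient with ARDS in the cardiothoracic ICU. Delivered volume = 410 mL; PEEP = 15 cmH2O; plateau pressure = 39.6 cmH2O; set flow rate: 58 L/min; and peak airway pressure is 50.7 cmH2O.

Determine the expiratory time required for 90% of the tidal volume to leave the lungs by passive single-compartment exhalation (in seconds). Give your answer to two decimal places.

Flow: 58 L/min ÷ 60 = 0.9667 L/s.
R = (PIP − Pplat)/V̇ = (50.7 − 39.6) / 0.9667 = 11.1/0.9667 = 11.482 cmH2O·s/L.
C = Vt/(Pplat − PEEP) = 410.0 / (39.6 − 15) = 410.0/24.6 = 16.667 mL/cmH2O.
τ = R × C = 11.482 × 0.01667 L/cmH2O = 0.1914 s.
t = −τ·ln(1 − 0.90) = −0.1914·ln(0.1) = 0.4407 s.

0.44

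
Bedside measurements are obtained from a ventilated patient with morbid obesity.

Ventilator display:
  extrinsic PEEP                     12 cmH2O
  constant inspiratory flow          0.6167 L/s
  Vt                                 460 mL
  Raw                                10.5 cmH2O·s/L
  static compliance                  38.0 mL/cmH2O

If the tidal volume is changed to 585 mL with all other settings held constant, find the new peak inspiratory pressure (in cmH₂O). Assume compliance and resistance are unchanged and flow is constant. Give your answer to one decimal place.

PIP = Vt/C + R·V̇ + PEEP (constant-flow equation of motion).
Only the elastic term changes: ΔPIP = ΔVt / C = (585 − 460) / 38.0 = 3.289 cmH2O.
Original PIP = 460/38.0 + 10.5×0.6167 + 12 = 30.581 cmH2O; new PIP = 30.581 + (3.289) = 33.87 cmH2O.

33.9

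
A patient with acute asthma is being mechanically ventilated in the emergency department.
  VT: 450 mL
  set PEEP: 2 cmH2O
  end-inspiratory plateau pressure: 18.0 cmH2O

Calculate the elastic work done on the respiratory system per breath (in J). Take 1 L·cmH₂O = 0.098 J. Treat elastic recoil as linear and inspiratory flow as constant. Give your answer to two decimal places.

Elastic work ≈ ½ × (Pplat − PEEP) × Vt = 0.5 × (18.0 − 2) × 0.450 L = 0.5 × 16.0 × 0.450 = 3.6 L·cmH2O.
× 0.098 J/(L·cmH2O) → 0.3528 J.

0.35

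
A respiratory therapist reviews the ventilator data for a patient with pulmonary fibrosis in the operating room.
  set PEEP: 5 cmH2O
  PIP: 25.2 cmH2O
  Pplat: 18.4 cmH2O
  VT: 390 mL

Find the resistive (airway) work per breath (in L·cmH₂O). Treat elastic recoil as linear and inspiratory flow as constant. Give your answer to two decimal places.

2.65

With constant inspiratory flow the resistive pressure is constant at PIP − Pplat = 25.2 − 18.4 = 6.8 cmH2O, so resistive work = 6.8 × 0.390 = 2.652 L·cmH2O.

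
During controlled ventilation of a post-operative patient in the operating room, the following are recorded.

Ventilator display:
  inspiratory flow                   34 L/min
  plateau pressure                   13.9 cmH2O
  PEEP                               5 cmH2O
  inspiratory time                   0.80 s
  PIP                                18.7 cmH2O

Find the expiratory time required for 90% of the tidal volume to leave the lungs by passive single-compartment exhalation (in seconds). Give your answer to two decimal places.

Flow: 34 L/min ÷ 60 = 0.5667 L/s.
Vt = flow × Ti = 0.5667 L/s × 0.80 s × 1000 mL/L = 453.36 mL.
R = (PIP − Pplat)/V̇ = (18.7 − 13.9) / 0.5667 = 4.8/0.5667 = 8.47 cmH2O·s/L.
C = Vt/(Pplat − PEEP) = 453.36 / (13.9 − 5) = 453.36/8.9 = 50.939 mL/cmH2O.
τ = R × C = 8.47 × 0.05094 L/cmH2O = 0.4315 s.
t = −τ·ln(1 − 0.90) = −0.4315·ln(0.1) = 0.9936 s.

0.99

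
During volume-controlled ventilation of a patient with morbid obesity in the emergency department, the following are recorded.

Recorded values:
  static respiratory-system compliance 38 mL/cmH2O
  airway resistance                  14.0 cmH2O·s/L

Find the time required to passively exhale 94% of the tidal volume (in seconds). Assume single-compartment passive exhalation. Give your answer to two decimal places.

1.50

τ = R × C = 14.0 × 38 mL/cmH2O = 14.0 × 0.038 L/cmH2O = 0.532 s.
Exhaled fraction f = 1 − e^(−t/τ) → t = −τ·ln(1 − f) = −0.532·ln(0.06) = 1.497 s.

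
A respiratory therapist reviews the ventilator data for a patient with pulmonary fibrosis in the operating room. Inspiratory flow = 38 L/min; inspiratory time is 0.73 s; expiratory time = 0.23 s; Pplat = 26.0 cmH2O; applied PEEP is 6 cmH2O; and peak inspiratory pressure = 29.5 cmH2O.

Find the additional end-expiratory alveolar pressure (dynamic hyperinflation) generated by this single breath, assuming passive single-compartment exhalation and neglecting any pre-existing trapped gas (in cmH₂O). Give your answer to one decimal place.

Flow: 38 L/min ÷ 60 = 0.6333 L/s.
Vt = flow × Ti = 0.6333 L/s × 0.73 s × 1000 mL/L = 462.31 mL.
R = (PIP − Pplat)/V̇ = (29.5 − 26.0) / 0.6333 = 3.5/0.6333 = 5.527 cmH2O·s/L.
C = Vt/(Pplat − PEEP) = 462.31 / (26.0 − 6) = 462.31/20.0 = 23.116 mL/cmH2O.
τ = R × C = 5.527 × 0.02312 L/cmH2O = 0.1278 s.
Fraction remaining = e^(−Te/τ) = e^(−0.23/0.1278) = 0.1654; trapped volume = 462.31 × 0.1654 = 76.466 mL.
Additional alveolar pressure from trapping ≈ V_trapped / C = 76.466 / 23.116 = 3.308 cmH2O.

3.3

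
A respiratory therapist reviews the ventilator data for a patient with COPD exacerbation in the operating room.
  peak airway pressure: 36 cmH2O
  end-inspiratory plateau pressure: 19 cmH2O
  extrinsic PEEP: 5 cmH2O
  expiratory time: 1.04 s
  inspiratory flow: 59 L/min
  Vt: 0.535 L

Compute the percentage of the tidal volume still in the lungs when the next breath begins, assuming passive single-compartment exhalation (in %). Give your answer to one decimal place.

20.7

Flow: 59 L/min ÷ 60 = 0.9833 L/s.
R = (PIP − Pplat)/V̇ = (36 − 19) / 0.9833 = 17.0/0.9833 = 17.289 cmH2O·s/L.
C = Vt/(Pplat − PEEP) = 535.0 / (19 − 5) = 535.0/14.0 = 38.214 mL/cmH2O.
τ = R × C = 17.289 × 0.03821 L/cmH2O = 0.6606 s.
Fraction remaining at end-expiration = e^(−Te/τ) = e^(−1.04/0.6606) = 0.2071 → 20.71%.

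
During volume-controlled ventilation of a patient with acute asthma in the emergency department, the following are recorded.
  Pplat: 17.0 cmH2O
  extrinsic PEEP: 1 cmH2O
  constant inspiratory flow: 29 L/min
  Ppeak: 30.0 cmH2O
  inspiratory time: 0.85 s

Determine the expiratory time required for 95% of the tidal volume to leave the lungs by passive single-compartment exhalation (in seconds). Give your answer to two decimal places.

Flow: 29 L/min ÷ 60 = 0.4833 L/s.
Vt = flow × Ti = 0.4833 L/s × 0.85 s × 1000 mL/L = 410.81 mL.
R = (PIP − Pplat)/V̇ = (30.0 − 17.0) / 0.4833 = 13.0/0.4833 = 26.898 cmH2O·s/L.
C = Vt/(Pplat − PEEP) = 410.81 / (17.0 − 1) = 410.81/16.0 = 25.676 mL/cmH2O.
τ = R × C = 26.898 × 0.02568 L/cmH2O = 0.6907 s.
t = −τ·ln(1 − 0.95) = −0.6907·ln(0.05) = 2.069 s.

2.07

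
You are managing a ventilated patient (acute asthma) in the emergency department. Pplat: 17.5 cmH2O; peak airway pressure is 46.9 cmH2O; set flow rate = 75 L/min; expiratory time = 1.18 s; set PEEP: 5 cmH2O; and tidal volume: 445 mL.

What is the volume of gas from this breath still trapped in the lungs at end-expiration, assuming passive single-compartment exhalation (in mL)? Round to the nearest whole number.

109

Flow: 75 L/min ÷ 60 = 1.25 L/s.
R = (PIP − Pplat)/V̇ = (46.9 − 17.5) / 1.25 = 29.4/1.25 = 23.52 cmH2O·s/L.
C = Vt/(Pplat − PEEP) = 445.0 / (17.5 − 5) = 445.0/12.5 = 35.6 mL/cmH2O.
τ = R × C = 23.52 × 0.0356 L/cmH2O = 0.8373 s.
Fraction remaining = e^(−Te/τ) = e^(−1.18/0.8373) = 0.2443.
Trapped volume = 445.0 × 0.2443 = 108.71 mL.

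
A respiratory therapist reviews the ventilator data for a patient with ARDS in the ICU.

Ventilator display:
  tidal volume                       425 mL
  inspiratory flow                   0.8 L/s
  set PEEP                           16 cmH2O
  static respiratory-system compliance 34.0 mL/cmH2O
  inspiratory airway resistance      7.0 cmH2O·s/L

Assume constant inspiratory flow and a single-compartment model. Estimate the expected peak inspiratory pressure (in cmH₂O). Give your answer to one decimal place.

Equation of motion (constant flow): PIP = Vt/C + R·V̇ + PEEP.
PIP = 425/34.0 + 7.0×0.8 + 16 = 12.5 + 5.6 + 16 = 34.1 cmH2O.

34.1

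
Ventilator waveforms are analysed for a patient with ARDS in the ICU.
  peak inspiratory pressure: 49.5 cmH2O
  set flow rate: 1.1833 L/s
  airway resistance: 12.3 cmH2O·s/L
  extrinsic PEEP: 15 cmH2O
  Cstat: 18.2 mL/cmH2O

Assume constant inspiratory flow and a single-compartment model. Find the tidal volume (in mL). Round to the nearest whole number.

363

Equation of motion (constant flow): PIP = Vt/C + R·V̇ + PEEP.
Vt/C = PIP − R·V̇ − PEEP = 49.5 − 14.555 − 15 = 19.945 cmH2O.
Vt = C × 19.945 = 18.2 × 19.945 = 363.0 mL.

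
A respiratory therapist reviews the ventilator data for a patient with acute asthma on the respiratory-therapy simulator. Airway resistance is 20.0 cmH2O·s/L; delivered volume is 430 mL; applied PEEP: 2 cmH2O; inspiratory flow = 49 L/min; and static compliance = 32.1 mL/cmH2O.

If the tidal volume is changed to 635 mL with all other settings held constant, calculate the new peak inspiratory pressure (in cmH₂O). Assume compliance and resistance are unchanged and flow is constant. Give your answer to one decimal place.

Flow: 49 L/min ÷ 60 = 0.8167 L/s.
PIP = Vt/C + R·V̇ + PEEP (constant-flow equation of motion).
Only the elastic term changes: ΔPIP = ΔVt / C = (635 − 430) / 32.1 = 6.386 cmH2O.
Original PIP = 430/32.1 + 20.0×0.8167 + 2 = 31.73 cmH2O; new PIP = 31.73 + (6.386) = 38.116 cmH2O.

38.1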